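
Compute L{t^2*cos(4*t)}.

2*s*(s^2 - 48)/(s^2 + 16)^3

L{cos(4t)} = s/(s^2 + 16).
Then apply L{t^2·g(t)} = (-1)^2 d^2/ds^2[H(s)] with H(s) = s/(s^2 + 16):
differentiating 2 times and applying the sign gives 2*s*(s^2 - 48)/(s^2 + 16)^3.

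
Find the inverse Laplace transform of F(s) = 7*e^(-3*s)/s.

The factor e^(-3s) signals a time shift by c = 3 (second shifting theorem).
L{7} = 7/s, so L^-1{7/s} = 7.
Hence the inverse is u(t - 3) times that function evaluated at t - 3.

Heaviside(t - 3)*(7)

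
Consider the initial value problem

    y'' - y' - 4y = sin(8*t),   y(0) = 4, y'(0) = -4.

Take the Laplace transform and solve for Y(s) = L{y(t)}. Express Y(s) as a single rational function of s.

Y(s) = (4*s^3 - 8*s^2 + 256*s - 504)/(s^4 - s^3 + 60*s^2 - 64*s - 256)

Apply the Laplace transform to the equation.
With L{y''} = s^2 Y - s·y(0) - y'(0) and L{y'} = sY - y(0), with y(0) = 4, y'(0) = -4: the LHS transforms to (s^2 - s - 4)Y - (4*s - 8).
The right side is L{sin(8*t)} = 8/(s^2 + 64).
So (s^2 - s - 4)Y = 8/(s^2 + 64) + (4*s - 8).
Solve for Y(s) and write it as one ratio of polynomials.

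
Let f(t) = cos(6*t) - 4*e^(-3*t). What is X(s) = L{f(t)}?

The transform is linear, so treat each term independently.
L{cos(6t)} = s/(s^2 + 36); (-4)·[L{e^(-3t)} = 1/(s + 3)].

X(s) = s/(s^2 + 36) - 4/(s + 3)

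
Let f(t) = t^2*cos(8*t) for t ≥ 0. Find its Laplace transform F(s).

F(s) = 2*s*(s^2 - 192)/(s^2 + 64)^3

L{cos(8t)} = s/(s^2 + 64).
Then apply L{t^2·g(t)} = (-1)^2 d^2/ds^2[G(s)] with G(s) = s/(s^2 + 64):
differentiating 2 times and applying the sign gives 2*s*(s^2 - 192)/(s^2 + 64)^3.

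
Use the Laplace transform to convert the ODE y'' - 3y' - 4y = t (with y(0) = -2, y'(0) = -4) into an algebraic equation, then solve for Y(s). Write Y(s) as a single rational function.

Take the Laplace transform of both sides.
The derivative rules (L{y''} = s^2 Y - s·y(0) - y'(0) and L{y'} = sY - y(0), with y(0) = -2, y'(0) = -4) turn the left side into (s^2 - 3*s - 4)Y - (-2*s + 2).
The right side is L{t} = s^(-2).
So (s^2 - 3*s - 4)Y = s^(-2) + (-2*s + 2).
Divide through and combine into a single rational function.

Y(s) = (-2*s^3 + 2*s^2 + 1)/(s^4 - 3*s^3 - 4*s^2)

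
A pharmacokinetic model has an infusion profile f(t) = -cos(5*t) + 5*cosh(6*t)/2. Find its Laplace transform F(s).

The transform is linear, so treat each term independently.
(-1)·[L{cos(5t)} = s/(s^2 + 25)]; (5/2)·[L{cosh(6t)} = s/(s^2 - 36)].

F(s) = -s/(s^2 + 25) + 5*s/(2*(s^2 - 36))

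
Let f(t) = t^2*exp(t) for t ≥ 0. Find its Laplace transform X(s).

X(s) = 2/(s - 1)^3

L{e^(t)} = 1/(s - 1).
Then apply L{t^2·g(t)} = (-1)^2 d^2/ds^2[G(s)] with G(s) = 1/(s - 1):
differentiating 2 times and applying the sign gives 2/(s - 1)^3.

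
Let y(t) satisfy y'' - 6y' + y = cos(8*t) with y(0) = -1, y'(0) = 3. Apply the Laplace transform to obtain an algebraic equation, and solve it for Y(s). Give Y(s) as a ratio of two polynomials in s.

Apply the Laplace transform to the equation.
The derivative rules (L{y''} = s^2 Y - s·y(0) - y'(0) and L{y'} = sY - y(0), with y(0) = -1, y'(0) = 3) turn the left side into (s^2 - 6*s + 1)Y - (-s + 9).
The right side is L{cos(8*t)} = s/(s^2 + 64).
So (s^2 - 6*s + 1)Y = s/(s^2 + 64) + (-s + 9).
Divide through and combine into a single rational function.

Y(s) = (-s^3 + 9*s^2 - 63*s + 576)/(s^4 - 6*s^3 + 65*s^2 - 384*s + 64)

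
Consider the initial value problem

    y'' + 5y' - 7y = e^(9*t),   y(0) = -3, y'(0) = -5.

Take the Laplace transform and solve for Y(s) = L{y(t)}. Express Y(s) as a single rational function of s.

Take the Laplace transform of both sides.
Using L{y''} = s^2 Y - s·y(0) - y'(0) and L{y'} = sY - y(0), with y(0) = -3, y'(0) = -5, the left side becomes (s^2 + 5*s - 7)Y - (-3*s - 20).
The right side is L{e^(9*t)} = 1/(s - 9).
So (s^2 + 5*s - 7)Y = 1/(s - 9) + (-3*s - 20).
Divide through and combine into a single rational function.

Y(s) = (-3*s^2 + 7*s + 181)/(s^3 - 4*s^2 - 52*s + 63)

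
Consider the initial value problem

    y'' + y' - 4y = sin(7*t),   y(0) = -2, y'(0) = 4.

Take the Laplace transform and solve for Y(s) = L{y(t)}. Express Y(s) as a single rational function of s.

Take the Laplace transform of both sides.
Using L{y''} = s^2 Y - s·y(0) - y'(0) and L{y'} = sY - y(0), with y(0) = -2, y'(0) = 4, the left side becomes (s^2 + s - 4)Y - (-2*s + 2).
The right side is L{sin(7*t)} = 7/(s^2 + 49).
So (s^2 + s - 4)Y = 7/(s^2 + 49) + (-2*s + 2).
Isolate Y and clear denominators.

Y(s) = (-2*s^3 + 2*s^2 - 98*s + 105)/(s^4 + s^3 + 45*s^2 + 49*s - 196)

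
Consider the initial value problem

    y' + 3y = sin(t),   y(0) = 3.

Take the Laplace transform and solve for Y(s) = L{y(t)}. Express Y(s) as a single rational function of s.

Y(s) = (3*s^2 + 4)/(s^3 + 3*s^2 + s + 3)

Laplace-transform each side.
Using L{y'} = sY - y(0) = sY - 3, the left side becomes (s + 3)Y - (3).
The right side is L{sin(t)} = 1/(s^2 + 1).
So (s + 3)Y = 1/(s^2 + 1) + (3).
Solve for Y(s) and write it as one ratio of polynomials.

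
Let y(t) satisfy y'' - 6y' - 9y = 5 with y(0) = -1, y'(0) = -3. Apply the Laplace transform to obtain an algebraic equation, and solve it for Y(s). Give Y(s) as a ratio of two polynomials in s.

Take the Laplace transform of both sides.
The derivative rules (L{y''} = s^2 Y - s·y(0) - y'(0) and L{y'} = sY - y(0), with y(0) = -1, y'(0) = -3) turn the left side into (s^2 - 6*s - 9)Y - (-s + 3).
The right side is L{5} = 5/s.
So (s^2 - 6*s - 9)Y = 5/s + (-s + 3).
Isolate Y and clear denominators.

Y(s) = (-s^2 + 3*s + 5)/(s^3 - 6*s^2 - 9*s)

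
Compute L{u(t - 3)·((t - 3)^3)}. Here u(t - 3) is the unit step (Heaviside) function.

By the second shifting theorem, L{u(t - c)·g(t - c)} = e^(-cs)·H(s) with c = 3 and H(s) = L{g(t)}.
L{t^3} = 3!/s^4 = 6/s^4.

6*exp(-3*s)/s^4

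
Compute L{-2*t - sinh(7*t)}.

-7/(s^2 - 49) - 2/s^2

The transform is linear, so treat each term independently.
(-2)·[L{t} = 1!/s^2 = 1/s^2]; (-1)·[L{sinh(7t)} = 7/(s^2 - 49)].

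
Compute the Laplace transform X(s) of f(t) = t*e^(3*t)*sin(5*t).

L{sin(5t)} = 5/(s^2 + 25).
Multiplying by e^(3t) shifts s → s - 3, so L{e^(3*t)*sin(5*t)} = 5/((s - 3)^2 + 25).
Then apply L{t·g(t)} = -d/ds[G(s)] with G(s) = 5/((s - 3)^2 + 25):
differentiating 1 time and applying the sign gives 10*(s - 3)/(s^2 - 6*s + 34)^2.

X(s) = 10*(s - 3)/(s^2 - 6*s + 34)^2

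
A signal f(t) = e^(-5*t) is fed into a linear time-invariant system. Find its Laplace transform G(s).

L{e^(-5t)} = 1/(s + 5).

G(s) = 1/(s + 5)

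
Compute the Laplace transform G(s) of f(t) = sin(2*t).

G(s) = 2/(s^2 + 4)

L{sin(2t)} = 2/(s^2 + 4).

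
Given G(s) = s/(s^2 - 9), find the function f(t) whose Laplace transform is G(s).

f(t) = cosh(3*t)

Since L{cosh(3t)} = s/(s^2 - 9), the inverse is cosh(3*t).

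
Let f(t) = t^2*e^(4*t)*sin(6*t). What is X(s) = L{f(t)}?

X(s) = 36*(s^2 - 8*s + 4)/(s^2 - 8*s + 52)^3

L{sin(6t)} = 6/(s^2 + 36).
Multiplying by e^(4t) shifts s → s - 4, so L{e^(4*t)*sin(6*t)} = 6/((s - 4)^2 + 36).
Then apply L{t^2·g(t)} = (-1)^2 d^2/ds^2[G(s)] with G(s) = 6/((s - 4)^2 + 36):
differentiating 2 times and applying the sign gives 36*(s^2 - 8*s + 4)/(s^2 - 8*s + 52)^3.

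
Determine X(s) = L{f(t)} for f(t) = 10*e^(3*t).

L{10} = 10/s.
By the first shifting theorem, multiplying by e^(3t) replaces s with s - 3.

X(s) = 10/(s - 3)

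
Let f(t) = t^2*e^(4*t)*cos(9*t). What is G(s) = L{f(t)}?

G(s) = 2*(s - 4)*(s^2 - 8*s - 227)/(s^2 - 8*s + 97)^3

L{cos(9t)} = s/(s^2 + 81).
Multiplying by e^(4t) shifts s → s - 4, so L{e^(4*t)*cos(9*t)} = (s - 4)/((s - 4)^2 + 81).
Then apply L{t^2·g(t)} = (-1)^2 d^2/ds^2[H(s)] with H(s) = (s - 4)/((s - 4)^2 + 81):
differentiating 2 times and applying the sign gives 2*(s - 4)*(s^2 - 8*s - 227)/(s^2 - 8*s + 97)^3.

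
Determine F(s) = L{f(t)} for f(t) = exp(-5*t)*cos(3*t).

F(s) = (s + 5)/((s + 5)^2 + 9)

L{cos(3t)} = s/(s^2 + 9).
By the first shifting theorem, multiplying by e^(-5t) replaces s with s + 5.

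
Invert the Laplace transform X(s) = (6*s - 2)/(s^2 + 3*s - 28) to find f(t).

f(t) = 2*exp(4*t) + 4*exp(-7*t)

Factor the denominator: s^2 + 3*s - 28 = (s - 4)*(s + 7).
Partial fraction decomposition gives [2/(s - 4)] + [4/(s + 7)].
Invert each term: 2/(s - 4) ↔ 2e^(4t); 4/(s + 7) ↔ 4e^(-7t).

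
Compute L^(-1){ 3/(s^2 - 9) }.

sinh(3*t)

Since L{sinh(3t)} = 3/(s^2 - 9), the inverse is sinh(3*t).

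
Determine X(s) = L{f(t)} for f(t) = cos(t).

L{cos(t)} = s/(s^2 + 1).

X(s) = s/(s^2 + 1)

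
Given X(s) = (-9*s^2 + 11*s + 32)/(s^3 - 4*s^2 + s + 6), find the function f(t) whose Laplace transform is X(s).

f(t) = -4*exp(3*t) - 6*exp(2*t) + exp(-t)

Factor the denominator: s^3 - 4*s^2 + s + 6 = (s - 3)*(s - 2)*(s + 1).
Partial fraction decomposition gives [1/(s + 1)] + [-4/(s - 3)] + [-6/(s - 2)].
Invert each term: 1/(s + 1) ↔ e^(-t); -4/(s - 3) ↔ -4e^(3t); -6/(s - 2) ↔ -6e^(2t).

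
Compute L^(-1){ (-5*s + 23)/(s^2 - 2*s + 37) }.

Complete the square in the denominator: s^2 - 2*s + 37 = (s - 1)^2 + 6^2.
Split the numerator to match: -5*s + 23 = -5·(s - 1) + 3·6.
Invert each term: -5·(s - 1)/((s - 1)^2 + 36) ↔ -5e^(t)cos(6t); 3·6/((s - 1)^2 + 36) ↔ 3e^(t)sin(6t).

3*exp(t)*sin(6*t) - 5*exp(t)*cos(6*t)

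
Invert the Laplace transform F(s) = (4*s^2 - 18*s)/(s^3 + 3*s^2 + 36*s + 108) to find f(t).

f(t) = -4*sin(6*t) + 2*cos(6*t) + 2*exp(-3*t)

Factor the denominator: s^3 + 3*s^2 + 36*s + 108 = (s + 3)*(s^2 + 36).
Partial fraction decomposition gives [2/(s + 3)] + [2*s/(s^2 + 36)] + [-24/(s^2 + 36)].
Invert each term: 2/(s + 3) ↔ 2e^(-3t); 2·s/(s^2 + 36) ↔ 2cos(6t); -4·6/(s^2 + 36) ↔ -4sin(6t).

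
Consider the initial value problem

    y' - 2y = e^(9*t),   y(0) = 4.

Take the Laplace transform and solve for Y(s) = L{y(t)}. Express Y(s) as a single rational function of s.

Y(s) = (4*s - 35)/(s^2 - 11*s + 18)

Laplace-transform each side.
With L{y'} = sY - y(0) = sY - 4: the LHS transforms to (s - 2)Y - (4).
The right side is L{e^(9*t)} = 1/(s - 9).
So (s - 2)Y = 1/(s - 9) + (4).
Divide through and combine into a single rational function.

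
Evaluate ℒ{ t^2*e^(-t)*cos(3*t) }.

2*(s + 1)*(s^2 + 2*s - 26)/(s^2 + 2*s + 10)^3

L{cos(3t)} = s/(s^2 + 9).
Multiplying by e^(-t) shifts s → s + 1, so L{e^(-t)*cos(3*t)} = (s + 1)/((s + 1)^2 + 9).
Then apply L{t^2·g(t)} = (-1)^2 d^2/ds^2[G(s)] with G(s) = (s + 1)/((s + 1)^2 + 9):
differentiating 2 times and applying the sign gives 2*(s + 1)*(s^2 + 2*s - 26)/(s^2 + 2*s + 10)^3.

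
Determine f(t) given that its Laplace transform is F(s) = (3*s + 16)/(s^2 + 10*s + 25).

f(t) = t*exp(-5*t) + 3*exp(-5*t)

Factor the denominator: s^2 + 10*s + 25 = (s + 5)^2.
Partial fraction decomposition gives [3/(s + 5)] + [(s + 5)^(-2)].
Invert each term: 3/(s + 5) ↔ 3e^(-5t); 1/(s + 5)^2 ↔ t·e^(-5t).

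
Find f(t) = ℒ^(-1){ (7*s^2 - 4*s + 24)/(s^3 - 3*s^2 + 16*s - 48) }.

f(t) = 3*exp(3*t) + 2*sin(4*t) + 4*cos(4*t)

Factor the denominator: s^3 - 3*s^2 + 16*s - 48 = (s - 3)*(s^2 + 16).
Partial fraction decomposition gives [3/(s - 3)] + [4*s/(s^2 + 16)] + [8/(s^2 + 16)].
Invert each term: 3/(s - 3) ↔ 3e^(3t); 4·s/(s^2 + 16) ↔ 4cos(4t); 2·4/(s^2 + 16) ↔ 2sin(4t).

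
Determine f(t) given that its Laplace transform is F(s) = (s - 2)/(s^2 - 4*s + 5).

Rewrite the denominator: s^2 - 4*s + 5 = (s - 2)^2 + 1.
The form in (s - 2) signals a first-shifting-theorem factor e^(2t).
Since L{cos(t)} = s/(s^2 + 1), the inverse is exp(2*t)*cos(t).

f(t) = exp(2*t)*cos(t)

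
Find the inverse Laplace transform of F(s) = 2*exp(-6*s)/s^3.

Heaviside(t - 6)*((t - 6)^2)

The factor e^(-6s) signals a time shift by c = 6 (second shifting theorem).
L{t^2} = 2!/s^3 = 2/s^3, so L^-1{2/s^3} = t^2.
Hence the inverse is u(t - 6) times that function evaluated at t - 6.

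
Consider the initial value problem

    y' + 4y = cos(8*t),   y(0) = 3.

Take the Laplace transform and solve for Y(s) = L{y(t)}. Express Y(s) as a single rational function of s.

Apply the Laplace transform to the equation.
With L{y'} = sY - y(0) = sY - 3: the LHS transforms to (s + 4)Y - (3).
The right side is L{cos(8*t)} = s/(s^2 + 64).
So (s + 4)Y = s/(s^2 + 64) + (3).
Divide through and combine into a single rational function.

Y(s) = (3*s^2 + s + 192)/(s^3 + 4*s^2 + 64*s + 256)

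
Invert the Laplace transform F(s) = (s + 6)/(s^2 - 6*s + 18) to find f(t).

Complete the square in the denominator: s^2 - 6*s + 18 = (s - 3)^2 + 3^2.
Split the numerator to match: s + 6 = 1·(s - 3) + 3·3.
Invert each term: 1·(s - 3)/((s - 3)^2 + 9) ↔ e^(3t)cos(3t); 3·3/((s - 3)^2 + 9) ↔ 3e^(3t)sin(3t).

f(t) = 3*exp(3*t)*sin(3*t) + exp(3*t)*cos(3*t)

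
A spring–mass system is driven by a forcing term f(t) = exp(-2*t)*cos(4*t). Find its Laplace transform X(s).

L{cos(4t)} = s/(s^2 + 16).
By the first shifting theorem, multiplying by e^(-2t) replaces s with s + 2.

X(s) = (s + 2)/((s + 2)^2 + 16)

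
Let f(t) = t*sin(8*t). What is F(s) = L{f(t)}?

L{sin(8t)} = 8/(s^2 + 64).
Then apply L{t·g(t)} = -d/ds[G(s)] with G(s) = 8/(s^2 + 64):
differentiating 1 time and applying the sign gives 16*s/(s^2 + 64)^2.

F(s) = 16*s/(s^2 + 64)^2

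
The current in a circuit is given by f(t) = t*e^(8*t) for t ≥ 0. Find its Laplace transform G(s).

L{t} = 1!/s^2 = 1/s^2.
By the first shifting theorem, multiplying by e^(8t) replaces s with s - 8.

G(s) = (s - 8)^(-2)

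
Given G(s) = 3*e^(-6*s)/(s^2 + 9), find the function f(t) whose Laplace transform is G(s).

f(t) = Heaviside(t - 6)*(sin(3*t - 18))

The factor e^(-6s) signals a time shift by c = 6 (second shifting theorem).
L{sin(3t)} = 3/(s^2 + 9), so L^-1{3/(s^2 + 9)} = sin(3*t).
Hence the inverse is u(t - 6) times that function evaluated at t - 6.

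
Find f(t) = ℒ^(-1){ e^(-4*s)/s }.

The factor e^(-4s) signals a time shift by c = 4 (second shifting theorem).
L{1} = 1/s, so L^-1{1/s} = 1.
Hence the inverse is u(t - 4) times that function evaluated at t - 4.

f(t) = Heaviside(t - 4)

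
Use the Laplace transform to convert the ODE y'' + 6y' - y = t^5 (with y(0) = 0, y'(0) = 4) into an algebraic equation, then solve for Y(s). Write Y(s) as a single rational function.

Apply the Laplace transform to the equation.
The derivative rules (L{y''} = s^2 Y - s·y(0) - y'(0) and L{y'} = sY - y(0), with y(0) = 0, y'(0) = 4) turn the left side into (s^2 + 6*s - 1)Y - (4).
The right side is L{t^5} = 120/s^6.
So (s^2 + 6*s - 1)Y = 120/s^6 + (4).
Isolate Y and clear denominators.

Y(s) = (4*s^6 + 120)/(s^8 + 6*s^7 - s^6)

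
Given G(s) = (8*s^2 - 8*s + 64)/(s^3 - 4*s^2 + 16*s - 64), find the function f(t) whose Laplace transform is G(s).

f(t) = 5*exp(4*t) + sin(4*t) + 3*cos(4*t)

Factor the denominator: s^3 - 4*s^2 + 16*s - 64 = (s - 4)*(s^2 + 16).
Partial fraction decomposition gives [5/(s - 4)] + [3*s/(s^2 + 16)] + [4/(s^2 + 16)].
Invert each term: 5/(s - 4) ↔ 5e^(4t); 3·s/(s^2 + 16) ↔ 3cos(4t); 1·4/(s^2 + 16) ↔ sin(4t).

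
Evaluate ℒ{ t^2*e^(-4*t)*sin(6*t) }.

L{sin(6t)} = 6/(s^2 + 36).
Multiplying by e^(-4t) shifts s → s + 4, so L{e^(-4*t)*sin(6*t)} = 6/((s + 4)^2 + 36).
Then apply L{t^2·g(t)} = (-1)^2 d^2/ds^2[G(s)] with G(s) = 6/((s + 4)^2 + 36):
differentiating 2 times and applying the sign gives 36*(s^2 + 8*s + 4)/(s^2 + 8*s + 52)^3.

36*(s^2 + 8*s + 4)/(s^2 + 8*s + 52)^3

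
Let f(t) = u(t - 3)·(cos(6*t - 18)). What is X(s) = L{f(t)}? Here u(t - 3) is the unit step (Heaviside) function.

By the second shifting theorem, L{u(t - c)·g(t - c)} = e^(-cs)·G(s) with c = 3 and G(s) = L{g(t)}.
L{cos(6t)} = s/(s^2 + 36).

X(s) = s*exp(-3*s)/(s^2 + 36)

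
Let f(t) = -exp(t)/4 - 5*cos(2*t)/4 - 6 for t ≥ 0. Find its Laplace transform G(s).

Apply the Laplace transform termwise.
(-5/4)·[L{cos(2t)} = s/(s^2 + 4)]; (-1/4)·[L{e^(t)} = 1/(s - 1)]; L{-6} = -6/s.

G(s) = -5*s/(4*(s^2 + 4)) - 1/(4*(s - 1)) - 6/s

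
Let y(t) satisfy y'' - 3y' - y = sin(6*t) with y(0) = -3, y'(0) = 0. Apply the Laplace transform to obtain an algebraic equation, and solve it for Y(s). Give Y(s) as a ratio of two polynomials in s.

Y(s) = (-3*s^3 + 9*s^2 - 108*s + 330)/(s^4 - 3*s^3 + 35*s^2 - 108*s - 36)

Apply the Laplace transform to the equation.
With L{y''} = s^2 Y - s·y(0) - y'(0) and L{y'} = sY - y(0), with y(0) = -3, y'(0) = 0: the LHS transforms to (s^2 - 3*s - 1)Y - (-3*s + 9).
The right side is L{sin(6*t)} = 6/(s^2 + 36).
So (s^2 - 3*s - 1)Y = 6/(s^2 + 36) + (-3*s + 9).
Isolate Y and clear denominators.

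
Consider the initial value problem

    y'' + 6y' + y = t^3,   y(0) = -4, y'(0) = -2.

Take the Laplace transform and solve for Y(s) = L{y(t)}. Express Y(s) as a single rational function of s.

Laplace-transform each side.
Using L{y''} = s^2 Y - s·y(0) - y'(0) and L{y'} = sY - y(0), with y(0) = -4, y'(0) = -2, the left side becomes (s^2 + 6*s + 1)Y - (-4*s - 26).
The right side is L{t^3} = 6/s^4.
So (s^2 + 6*s + 1)Y = 6/s^4 + (-4*s - 26).
Isolate Y and clear denominators.

Y(s) = (-4*s^5 - 26*s^4 + 6)/(s^6 + 6*s^5 + s^4)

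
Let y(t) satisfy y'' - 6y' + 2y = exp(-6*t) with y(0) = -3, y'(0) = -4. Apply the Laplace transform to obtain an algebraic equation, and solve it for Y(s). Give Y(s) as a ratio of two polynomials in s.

Y(s) = (-3*s^2 - 4*s + 85)/(s^3 - 34*s + 12)

Laplace-transform each side.
Using L{y''} = s^2 Y - s·y(0) - y'(0) and L{y'} = sY - y(0), with y(0) = -3, y'(0) = -4, the left side becomes (s^2 - 6*s + 2)Y - (-3*s + 14).
The right side is L{exp(-6*t)} = 1/(s + 6).
So (s^2 - 6*s + 2)Y = 1/(s + 6) + (-3*s + 14).
Solve for Y(s) and write it as one ratio of polynomials.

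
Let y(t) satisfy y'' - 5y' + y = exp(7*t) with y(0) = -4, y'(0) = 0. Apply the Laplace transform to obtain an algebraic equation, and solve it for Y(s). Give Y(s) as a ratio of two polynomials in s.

Y(s) = (-4*s^2 + 48*s - 139)/(s^3 - 12*s^2 + 36*s - 7)

Take the Laplace transform of both sides.
The derivative rules (L{y''} = s^2 Y - s·y(0) - y'(0) and L{y'} = sY - y(0), with y(0) = -4, y'(0) = 0) turn the left side into (s^2 - 5*s + 1)Y - (-4*s + 20).
The right side is L{exp(7*t)} = 1/(s - 7).
So (s^2 - 5*s + 1)Y = 1/(s - 7) + (-4*s + 20).
Divide through and combine into a single rational function.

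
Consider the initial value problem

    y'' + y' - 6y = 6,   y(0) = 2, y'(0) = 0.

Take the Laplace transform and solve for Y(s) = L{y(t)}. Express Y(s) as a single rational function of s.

Y(s) = (2*s^2 + 2*s + 6)/(s^3 + s^2 - 6*s)

Laplace-transform each side.
Using L{y''} = s^2 Y - s·y(0) - y'(0) and L{y'} = sY - y(0), with y(0) = 2, y'(0) = 0, the left side becomes (s^2 + s - 6)Y - (2*s + 2).
The right side is L{6} = 6/s.
So (s^2 + s - 6)Y = 6/s + (2*s + 2).
Divide through and combine into a single rational function.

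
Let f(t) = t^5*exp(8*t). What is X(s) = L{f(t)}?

X(s) = 120/(s - 8)^6

L{t^5} = 5!/s^6 = 120/s^6.
By the first shifting theorem, multiplying by e^(8t) replaces s with s - 8.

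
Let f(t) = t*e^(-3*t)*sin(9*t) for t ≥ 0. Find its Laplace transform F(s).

F(s) = 18*(s + 3)/(s^2 + 6*s + 90)^2

L{sin(9t)} = 9/(s^2 + 81).
Multiplying by e^(-3t) shifts s → s + 3, so L{e^(-3*t)*sin(9*t)} = 9/((s + 3)^2 + 81).
Then apply L{t·g(t)} = -d/ds[G(s)] with G(s) = 9/((s + 3)^2 + 81):
differentiating 1 time and applying the sign gives 18*(s + 3)/(s^2 + 6*s + 90)^2.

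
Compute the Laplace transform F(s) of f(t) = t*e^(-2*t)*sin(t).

L{sin(t)} = 1/(s^2 + 1).
Multiplying by e^(-2t) shifts s → s + 2, so L{e^(-2*t)*sin(t)} = 1/((s + 2)^2 + 1).
Then apply L{t·g(t)} = -d/ds[G(s)] with G(s) = 1/((s + 2)^2 + 1):
differentiating 1 time and applying the sign gives 2*(s + 2)/(s^2 + 4*s + 5)^2.

F(s) = 2*(s + 2)/(s^2 + 4*s + 5)^2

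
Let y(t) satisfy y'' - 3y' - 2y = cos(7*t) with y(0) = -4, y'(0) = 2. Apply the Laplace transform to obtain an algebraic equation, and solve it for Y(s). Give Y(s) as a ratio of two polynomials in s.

Y(s) = (-4*s^3 + 14*s^2 - 195*s + 686)/(s^4 - 3*s^3 + 47*s^2 - 147*s - 98)

Laplace-transform each side.
The derivative rules (L{y''} = s^2 Y - s·y(0) - y'(0) and L{y'} = sY - y(0), with y(0) = -4, y'(0) = 2) turn the left side into (s^2 - 3*s - 2)Y - (-4*s + 14).
The right side is L{cos(7*t)} = s/(s^2 + 49).
So (s^2 - 3*s - 2)Y = s/(s^2 + 49) + (-4*s + 14).
Solve for Y(s) and write it as one ratio of polynomials.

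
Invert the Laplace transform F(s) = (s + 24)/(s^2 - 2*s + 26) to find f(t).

Complete the square in the denominator: s^2 - 2*s + 26 = (s - 1)^2 + 5^2.
Split the numerator to match: s + 24 = 1·(s - 1) + 5·5.
Invert each term: 1·(s - 1)/((s - 1)^2 + 25) ↔ e^(t)cos(5t); 5·5/((s - 1)^2 + 25) ↔ 5e^(t)sin(5t).

f(t) = 5*exp(t)*sin(5*t) + exp(t)*cos(5*t)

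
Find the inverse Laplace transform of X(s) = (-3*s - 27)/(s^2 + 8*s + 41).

Complete the square in the denominator: s^2 + 8*s + 41 = (s + 4)^2 + 5^2.
Split the numerator to match: -3*s - 27 = -3·(s + 4) - 3·5.
Invert each term: -3·(s + 4)/((s + 4)^2 + 25) ↔ -3e^(-4t)cos(5t); -3·5/((s + 4)^2 + 25) ↔ -3e^(-4t)sin(5t).

-3*exp(-4*t)*sin(5*t) - 3*exp(-4*t)*cos(5*t)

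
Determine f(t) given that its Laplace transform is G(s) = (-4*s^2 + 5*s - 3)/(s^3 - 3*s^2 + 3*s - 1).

f(t) = -t^2*exp(t) - 3*t*exp(t) - 4*exp(t)

Factor the denominator: s^3 - 3*s^2 + 3*s - 1 = (s - 1)^3.
Partial fraction decomposition gives [-4/(s - 1)] + [-3/(s - 1)^2] + [-2/(s - 1)^3].
Invert each term: -4/(s - 1) ↔ -4e^(t); -3/(s - 1)^2 ↔ -3t·e^(t); -2/(s - 1)^3 ↔ (-1)t^2·e^(t).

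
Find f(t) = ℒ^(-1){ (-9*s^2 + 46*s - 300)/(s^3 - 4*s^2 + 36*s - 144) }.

Factor the denominator: s^3 - 4*s^2 + 36*s - 144 = (s - 4)*(s^2 + 36).
Partial fraction decomposition gives [-5/(s - 4)] + [-4*s/(s^2 + 36)] + [30/(s^2 + 36)].
Invert each term: -5/(s - 4) ↔ -5e^(4t); -4·s/(s^2 + 36) ↔ -4cos(6t); 5·6/(s^2 + 36) ↔ 5sin(6t).

f(t) = -5*exp(4*t) + 5*sin(6*t) - 4*cos(6*t)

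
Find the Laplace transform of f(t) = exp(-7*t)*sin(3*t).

3/((s + 7)^2 + 9)

L{sin(3t)} = 3/(s^2 + 9).
By the first shifting theorem, multiplying by e^(-7t) replaces s with s + 7.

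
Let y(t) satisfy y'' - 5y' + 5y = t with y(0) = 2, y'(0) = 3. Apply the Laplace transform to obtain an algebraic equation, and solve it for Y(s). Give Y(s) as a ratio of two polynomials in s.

Y(s) = (2*s^3 - 7*s^2 + 1)/(s^4 - 5*s^3 + 5*s^2)

Laplace-transform each side.
The derivative rules (L{y''} = s^2 Y - s·y(0) - y'(0) and L{y'} = sY - y(0), with y(0) = 2, y'(0) = 3) turn the left side into (s^2 - 5*s + 5)Y - (2*s - 7).
The right side is L{t} = s^(-2).
So (s^2 - 5*s + 5)Y = s^(-2) + (2*s - 7).
Isolate Y and clear denominators.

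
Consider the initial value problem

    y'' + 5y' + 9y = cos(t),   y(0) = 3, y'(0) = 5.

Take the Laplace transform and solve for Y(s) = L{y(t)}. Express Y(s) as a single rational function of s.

Take the Laplace transform of both sides.
The derivative rules (L{y''} = s^2 Y - s·y(0) - y'(0) and L{y'} = sY - y(0), with y(0) = 3, y'(0) = 5) turn the left side into (s^2 + 5*s + 9)Y - (3*s + 20).
The right side is L{cos(t)} = s/(s^2 + 1).
So (s^2 + 5*s + 9)Y = s/(s^2 + 1) + (3*s + 20).
Isolate Y and clear denominators.

Y(s) = (3*s^3 + 20*s^2 + 4*s + 20)/(s^4 + 5*s^3 + 10*s^2 + 5*s + 9)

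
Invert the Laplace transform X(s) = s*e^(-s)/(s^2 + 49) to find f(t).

The factor e^(-s) signals a time shift by c = 1 (second shifting theorem).
L{cos(7t)} = s/(s^2 + 49), so L^-1{s/(s^2 + 49)} = cos(7*t).
Hence the inverse is u(t - 1) times that function evaluated at t - 1.

f(t) = Heaviside(t - 1)*(cos(7*t - 7))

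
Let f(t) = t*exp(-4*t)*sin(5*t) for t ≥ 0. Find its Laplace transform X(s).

L{sin(5t)} = 5/(s^2 + 25).
Multiplying by e^(-4t) shifts s → s + 4, so L{exp(-4*t)*sin(5*t)} = 5/((s + 4)^2 + 25).
Then apply L{t·g(t)} = -d/ds[G(s)] with G(s) = 5/((s + 4)^2 + 25):
differentiating 1 time and applying the sign gives 10*(s + 4)/(s^2 + 8*s + 41)^2.

X(s) = 10*(s + 4)/(s^2 + 8*s + 41)^2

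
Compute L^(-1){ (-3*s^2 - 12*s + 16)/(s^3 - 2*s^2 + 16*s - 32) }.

-exp(2*t) - 4*sin(4*t) - 2*cos(4*t)

Factor the denominator: s^3 - 2*s^2 + 16*s - 32 = (s - 2)*(s^2 + 16).
Partial fraction decomposition gives [-1/(s - 2)] + [-2*s/(s^2 + 16)] + [-16/(s^2 + 16)].
Invert each term: -1/(s - 2) ↔ -e^(2t); -2·s/(s^2 + 16) ↔ -2cos(4t); -4·4/(s^2 + 16) ↔ -4sin(4t).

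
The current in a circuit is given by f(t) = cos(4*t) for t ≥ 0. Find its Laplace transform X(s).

X(s) = s/(s^2 + 16)

L{cos(4t)} = s/(s^2 + 16).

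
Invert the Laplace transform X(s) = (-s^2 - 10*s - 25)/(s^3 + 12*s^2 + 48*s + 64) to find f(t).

f(t) = -t^2*exp(-4*t)/2 - 2*t*exp(-4*t) - exp(-4*t)

Factor the denominator: s^3 + 12*s^2 + 48*s + 64 = (s + 4)^3.
Partial fraction decomposition gives [-1/(s + 4)] + [-2/(s + 4)^2] + [-1/(s + 4)^3].
Invert each term: -1/(s + 4) ↔ -e^(-4t); -2/(s + 4)^2 ↔ -2t·e^(-4t); -1/(s + 4)^3 ↔ (-1/2)t^2·e^(-4t).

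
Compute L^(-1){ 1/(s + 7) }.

exp(-7*t)

Since L{e^(-7t)} = 1/(s + 7), the inverse is e^(-7*t).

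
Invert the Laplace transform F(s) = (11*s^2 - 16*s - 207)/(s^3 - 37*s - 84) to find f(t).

f(t) = 2*exp(7*t) + 6*exp(-3*t) + 3*exp(-4*t)

Factor the denominator: s^3 - 37*s - 84 = (s - 7)*(s + 3)*(s + 4).
Partial fraction decomposition gives [6/(s + 3)] + [3/(s + 4)] + [2/(s - 7)].
Invert each term: 6/(s + 3) ↔ 6e^(-3t); 3/(s + 4) ↔ 3e^(-4t); 2/(s - 7) ↔ 2e^(7t).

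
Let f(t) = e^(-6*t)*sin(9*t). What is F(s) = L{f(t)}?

L{sin(9t)} = 9/(s^2 + 81).
By the first shifting theorem, multiplying by e^(-6t) replaces s with s + 6.

F(s) = 9/((s + 6)^2 + 81)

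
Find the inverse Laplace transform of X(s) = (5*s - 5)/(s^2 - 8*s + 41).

Complete the square in the denominator: s^2 - 8*s + 41 = (s - 4)^2 + 5^2.
Split the numerator to match: 5*s - 5 = 5·(s - 4) + 3·5.
Invert each term: 5·(s - 4)/((s - 4)^2 + 25) ↔ 5e^(4t)cos(5t); 3·5/((s - 4)^2 + 25) ↔ 3e^(4t)sin(5t).

3*exp(4*t)*sin(5*t) + 5*exp(4*t)*cos(5*t)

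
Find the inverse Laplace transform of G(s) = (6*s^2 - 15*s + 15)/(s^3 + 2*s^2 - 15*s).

exp(3*t) - 1 + 6*exp(-5*t)

Factor the denominator: s^3 + 2*s^2 - 15*s = s*(s - 3)*(s + 5).
Partial fraction decomposition gives [1/(s - 3)] + [-1/s] + [6/(s + 5)].
Invert each term: 1/(s - 3) ↔ e^(3t); -1/(s - 0) ↔ -e^(0t); 6/(s + 5) ↔ 6e^(-5t).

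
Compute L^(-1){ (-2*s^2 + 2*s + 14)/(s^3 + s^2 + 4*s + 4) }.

3*sin(2*t) - 4*cos(2*t) + 2*exp(-t)

Factor the denominator: s^3 + s^2 + 4*s + 4 = (s + 1)*(s^2 + 4).
Partial fraction decomposition gives [2/(s + 1)] + [-4*s/(s^2 + 4)] + [6/(s^2 + 4)].
Invert each term: 2/(s + 1) ↔ 2e^(-t); -4·s/(s^2 + 4) ↔ -4cos(2t); 3·2/(s^2 + 4) ↔ 3sin(2t).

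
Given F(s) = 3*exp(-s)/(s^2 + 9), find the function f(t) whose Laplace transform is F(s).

The factor e^(-s) signals a time shift by c = 1 (second shifting theorem).
L{sin(3t)} = 3/(s^2 + 9), so L^-1{3/(s^2 + 9)} = sin(3*t).
Hence the inverse is u(t - 1) times that function evaluated at t - 1.

f(t) = Heaviside(t - 1)*(sin(3*t - 3))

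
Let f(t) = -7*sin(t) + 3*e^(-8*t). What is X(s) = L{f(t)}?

By linearity of the Laplace transform, transform each term separately.
(3)·[L{e^(-8t)} = 1/(s + 8)]; (-7)·[L{sin(t)} = 1/(s^2 + 1)].

X(s) = -7/(s^2 + 1) + 3/(s + 8)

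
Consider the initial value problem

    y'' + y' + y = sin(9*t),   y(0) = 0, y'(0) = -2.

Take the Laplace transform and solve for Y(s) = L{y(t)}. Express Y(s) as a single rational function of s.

Y(s) = (-2*s^2 - 153)/(s^4 + s^3 + 82*s^2 + 81*s + 81)

Take the Laplace transform of both sides.
With L{y''} = s^2 Y - s·y(0) - y'(0) and L{y'} = sY - y(0), with y(0) = 0, y'(0) = -2: the LHS transforms to (s^2 + s + 1)Y - (-2).
The right side is L{sin(9*t)} = 9/(s^2 + 81).
So (s^2 + s + 1)Y = 9/(s^2 + 81) + (-2).
Solve for Y(s) and write it as one ratio of polynomials.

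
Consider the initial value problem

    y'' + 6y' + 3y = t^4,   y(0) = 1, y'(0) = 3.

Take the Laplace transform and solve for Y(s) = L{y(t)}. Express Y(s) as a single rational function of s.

Y(s) = (s^6 + 9*s^5 + 24)/(s^7 + 6*s^6 + 3*s^5)

Take the Laplace transform of both sides.
The derivative rules (L{y''} = s^2 Y - s·y(0) - y'(0) and L{y'} = sY - y(0), with y(0) = 1, y'(0) = 3) turn the left side into (s^2 + 6*s + 3)Y - (s + 9).
The right side is L{t^4} = 24/s^5.
So (s^2 + 6*s + 3)Y = 24/s^5 + (s + 9).
Isolate Y and clear denominators.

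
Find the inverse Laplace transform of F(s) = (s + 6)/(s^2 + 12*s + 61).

Rewrite the denominator: s^2 + 12*s + 61 = (s + 6)^2 + 25.
The form in (s + 6) signals a first-shifting-theorem factor e^(-6t).
Since L{cos(5t)} = s/(s^2 + 25), the inverse is exp(-6*t)*cos(5*t).

exp(-6*t)*cos(5*t)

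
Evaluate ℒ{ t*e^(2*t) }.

(s - 2)^(-2)

L{t} = 1!/s^2 = 1/s^2.
By the first shifting theorem, multiplying by e^(2t) replaces s with s - 2.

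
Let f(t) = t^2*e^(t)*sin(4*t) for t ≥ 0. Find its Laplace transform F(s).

F(s) = 8*(3*s^2 - 6*s - 13)/(s^2 - 2*s + 17)^3

L{sin(4t)} = 4/(s^2 + 16).
Multiplying by e^(t) shifts s → s - 1, so L{e^(t)*sin(4*t)} = 4/((s - 1)^2 + 16).
Then apply L{t^2·g(t)} = (-1)^2 d^2/ds^2[G(s)] with G(s) = 4/((s - 1)^2 + 16):
differentiating 2 times and applying the sign gives 8*(3*s^2 - 6*s - 13)/(s^2 - 2*s + 17)^3.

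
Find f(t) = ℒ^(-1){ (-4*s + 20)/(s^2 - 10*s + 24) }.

Factor the denominator: s^2 - 10*s + 24 = (s - 6)*(s - 4).
Partial fraction decomposition gives [-2/(s - 4)] + [-2/(s - 6)].
Invert each term: -2/(s - 4) ↔ -2e^(4t); -2/(s - 6) ↔ -2e^(6t).

f(t) = -2*exp(6*t) - 2*exp(4*t)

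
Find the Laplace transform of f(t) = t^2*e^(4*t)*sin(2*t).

L{sin(2t)} = 2/(s^2 + 4).
Multiplying by e^(4t) shifts s → s - 4, so L{e^(4*t)*sin(2*t)} = 2/((s - 4)^2 + 4).
Then apply L{t^2·g(t)} = (-1)^2 d^2/ds^2[H(s)] with H(s) = 2/((s - 4)^2 + 4):
differentiating 2 times and applying the sign gives 4*(3*s^2 - 24*s + 44)/(s^2 - 8*s + 20)^3.

4*(3*s^2 - 24*s + 44)/(s^2 - 8*s + 20)^3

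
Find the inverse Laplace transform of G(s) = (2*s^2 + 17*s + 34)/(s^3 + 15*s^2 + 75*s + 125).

-t^2*exp(-5*t)/2 - 3*t*exp(-5*t) + 2*exp(-5*t)

Factor the denominator: s^3 + 15*s^2 + 75*s + 125 = (s + 5)^3.
Partial fraction decomposition gives [2/(s + 5)] + [-3/(s + 5)^2] + [-1/(s + 5)^3].
Invert each term: 2/(s + 5) ↔ 2e^(-5t); -3/(s + 5)^2 ↔ -3t·e^(-5t); -1/(s + 5)^3 ↔ (-1/2)t^2·e^(-5t).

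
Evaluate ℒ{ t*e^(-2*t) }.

(s + 2)^(-2)

L{e^(-2t)} = 1/(s + 2).
Then apply L{t·g(t)} = -d/ds[G(s)] with G(s) = 1/(s + 2):
differentiating 1 time and applying the sign gives (s + 2)^(-2).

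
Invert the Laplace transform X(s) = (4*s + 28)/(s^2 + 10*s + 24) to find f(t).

Factor the denominator: s^2 + 10*s + 24 = (s + 4)*(s + 6).
Partial fraction decomposition gives [6/(s + 4)] + [-2/(s + 6)].
Invert each term: 6/(s + 4) ↔ 6e^(-4t); -2/(s + 6) ↔ -2e^(-6t).

f(t) = 6*exp(-4*t) - 2*exp(-6*t)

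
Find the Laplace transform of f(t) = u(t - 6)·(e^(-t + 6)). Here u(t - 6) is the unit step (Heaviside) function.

exp(-6*s)/(s + 1)

By the second shifting theorem, L{u(t - c)·g(t - c)} = e^(-cs)·H(s) with c = 6 and H(s) = L{g(t)}.
L{e^(-t)} = 1/(s + 1).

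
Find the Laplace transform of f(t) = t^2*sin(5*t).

L{sin(5t)} = 5/(s^2 + 25).
Then apply L{t^2·g(t)} = (-1)^2 d^2/ds^2[H(s)] with H(s) = 5/(s^2 + 25):
differentiating 2 times and applying the sign gives 10*(3*s^2 - 25)/(s^2 + 25)^3.

10*(3*s^2 - 25)/(s^2 + 25)^3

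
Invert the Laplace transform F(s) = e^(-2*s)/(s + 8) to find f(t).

f(t) = Heaviside(t - 2)*(exp(-8*t + 16))

The factor e^(-2s) signals a time shift by c = 2 (second shifting theorem).
L{e^(-8t)} = 1/(s + 8), so L^-1{1/(s + 8)} = e^(-8*t).
Hence the inverse is u(t - 2) times that function evaluated at t - 2.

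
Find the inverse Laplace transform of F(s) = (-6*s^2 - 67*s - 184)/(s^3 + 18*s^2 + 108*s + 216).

Factor the denominator: s^3 + 18*s^2 + 108*s + 216 = (s + 6)^3.
Partial fraction decomposition gives [-6/(s + 6)] + [5/(s + 6)^2] + [2/(s + 6)^3].
Invert each term: -6/(s + 6) ↔ -6e^(-6t); 5/(s + 6)^2 ↔ 5t·e^(-6t); 2/(s + 6)^3 ↔ (1)t^2·e^(-6t).

t^2*exp(-6*t) + 5*t*exp(-6*t) - 6*exp(-6*t)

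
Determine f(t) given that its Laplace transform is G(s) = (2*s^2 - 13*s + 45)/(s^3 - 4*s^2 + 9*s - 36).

f(t) = exp(4*t) - 3*sin(3*t) + cos(3*t)

Factor the denominator: s^3 - 4*s^2 + 9*s - 36 = (s - 4)*(s^2 + 9).
Partial fraction decomposition gives [1/(s - 4)] + [s/(s^2 + 9)] + [-9/(s^2 + 9)].
Invert each term: 1/(s - 4) ↔ e^(4t); 1·s/(s^2 + 9) ↔ cos(3t); -3·3/(s^2 + 9) ↔ -3sin(3t).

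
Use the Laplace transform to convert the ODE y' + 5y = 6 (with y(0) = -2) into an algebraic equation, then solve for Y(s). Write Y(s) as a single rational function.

Y(s) = (-2*s + 6)/(s^2 + 5*s)

Transform both sides with L{·}.
With L{y'} = sY - y(0) = sY - (-2): the LHS transforms to (s + 5)Y - (-2).
The right side is L{6} = 6/s.
So (s + 5)Y = 6/s + (-2).
Isolate Y and clear denominators.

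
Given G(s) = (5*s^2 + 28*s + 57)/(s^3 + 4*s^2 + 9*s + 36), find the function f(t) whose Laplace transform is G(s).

Factor the denominator: s^3 + 4*s^2 + 9*s + 36 = (s + 4)*(s^2 + 9).
Partial fraction decomposition gives [1/(s + 4)] + [4*s/(s^2 + 9)] + [12/(s^2 + 9)].
Invert each term: 1/(s + 4) ↔ e^(-4t); 4·s/(s^2 + 9) ↔ 4cos(3t); 4·3/(s^2 + 9) ↔ 4sin(3t).

f(t) = 4*sin(3*t) + 4*cos(3*t) + exp(-4*t)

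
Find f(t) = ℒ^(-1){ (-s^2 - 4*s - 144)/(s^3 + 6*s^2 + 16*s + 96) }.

f(t) = -4*sin(4*t) + 2*cos(4*t) - 3*exp(-6*t)

Factor the denominator: s^3 + 6*s^2 + 16*s + 96 = (s + 6)*(s^2 + 16).
Partial fraction decomposition gives [-3/(s + 6)] + [2*s/(s^2 + 16)] + [-16/(s^2 + 16)].
Invert each term: -3/(s + 6) ↔ -3e^(-6t); 2·s/(s^2 + 16) ↔ 2cos(4t); -4·4/(s^2 + 16) ↔ -4sin(4t).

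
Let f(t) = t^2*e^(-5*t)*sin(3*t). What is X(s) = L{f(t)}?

X(s) = 18*(s^2 + 10*s + 22)/(s^2 + 10*s + 34)^3

L{sin(3t)} = 3/(s^2 + 9).
Multiplying by e^(-5t) shifts s → s + 5, so L{e^(-5*t)*sin(3*t)} = 3/((s + 5)^2 + 9).
Then apply L{t^2·g(t)} = (-1)^2 d^2/ds^2[G(s)] with G(s) = 3/((s + 5)^2 + 9):
differentiating 2 times and applying the sign gives 18*(s^2 + 10*s + 22)/(s^2 + 10*s + 34)^3.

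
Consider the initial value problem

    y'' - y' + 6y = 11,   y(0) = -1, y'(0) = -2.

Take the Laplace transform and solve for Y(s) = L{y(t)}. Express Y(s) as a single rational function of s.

Y(s) = (-s^2 - s + 11)/(s^3 - s^2 + 6*s)

Transform both sides with L{·}.
Using L{y''} = s^2 Y - s·y(0) - y'(0) and L{y'} = sY - y(0), with y(0) = -1, y'(0) = -2, the left side becomes (s^2 - s + 6)Y - (-s - 1).
The right side is L{11} = 11/s.
So (s^2 - s + 6)Y = 11/s + (-s - 1).
Divide through and combine into a single rational function.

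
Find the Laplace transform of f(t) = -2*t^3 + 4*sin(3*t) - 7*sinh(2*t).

The transform is linear, so treat each term independently.
(-7)·[L{sinh(2t)} = 2/(s^2 - 4)]; (4)·[L{sin(3t)} = 3/(s^2 + 9)]; (-2)·[L{t^3} = 3!/s^4 = 6/s^4].

12/(s^2 + 9) - 14/(s^2 - 4) - 12/s^4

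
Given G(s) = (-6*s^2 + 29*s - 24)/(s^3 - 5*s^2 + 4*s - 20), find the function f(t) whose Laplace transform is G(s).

Factor the denominator: s^3 - 5*s^2 + 4*s - 20 = (s - 5)*(s^2 + 4).
Partial fraction decomposition gives [-1/(s - 5)] + [-5*s/(s^2 + 4)] + [4/(s^2 + 4)].
Invert each term: -1/(s - 5) ↔ -e^(5t); -5·s/(s^2 + 4) ↔ -5cos(2t); 2·2/(s^2 + 4) ↔ 2sin(2t).

f(t) = -exp(5*t) + 2*sin(2*t) - 5*cos(2*t)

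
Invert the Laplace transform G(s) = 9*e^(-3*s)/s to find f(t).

f(t) = Heaviside(t - 3)*(9)

The factor e^(-3s) signals a time shift by c = 3 (second shifting theorem).
L{9} = 9/s, so L^-1{9/s} = 9.
Hence the inverse is u(t - 3) times that function evaluated at t - 3.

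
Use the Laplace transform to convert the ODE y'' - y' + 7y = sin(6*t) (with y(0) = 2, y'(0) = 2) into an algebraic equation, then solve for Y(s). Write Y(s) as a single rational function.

Apply the Laplace transform to the equation.
The derivative rules (L{y''} = s^2 Y - s·y(0) - y'(0) and L{y'} = sY - y(0), with y(0) = 2, y'(0) = 2) turn the left side into (s^2 - s + 7)Y - (2*s).
The right side is L{sin(6*t)} = 6/(s^2 + 36).
So (s^2 - s + 7)Y = 6/(s^2 + 36) + (2*s).
Solve for Y(s) and write it as one ratio of polynomials.

Y(s) = (2*s^3 + 72*s + 6)/(s^4 - s^3 + 43*s^2 - 36*s + 252)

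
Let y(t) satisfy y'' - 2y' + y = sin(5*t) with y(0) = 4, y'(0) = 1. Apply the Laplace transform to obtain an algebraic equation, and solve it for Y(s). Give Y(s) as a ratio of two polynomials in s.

Apply the Laplace transform to the equation.
The derivative rules (L{y''} = s^2 Y - s·y(0) - y'(0) and L{y'} = sY - y(0), with y(0) = 4, y'(0) = 1) turn the left side into (s^2 - 2*s + 1)Y - (4*s - 7).
The right side is L{sin(5*t)} = 5/(s^2 + 25).
So (s^2 - 2*s + 1)Y = 5/(s^2 + 25) + (4*s - 7).
Divide through and combine into a single rational function.

Y(s) = (4*s^3 - 7*s^2 + 100*s - 170)/(s^4 - 2*s^3 + 26*s^2 - 50*s + 25)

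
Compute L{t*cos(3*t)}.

(s - 3)*(s + 3)/(s^2 + 9)^2

L{cos(3t)} = s/(s^2 + 9).
Then apply L{t·g(t)} = -d/ds[G(s)] with G(s) = s/(s^2 + 9):
differentiating 1 time and applying the sign gives (s - 3)*(s + 3)/(s^2 + 9)^2.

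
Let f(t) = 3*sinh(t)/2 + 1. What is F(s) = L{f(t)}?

Apply the Laplace transform termwise.
(3/2)·[L{sinh(t)} = 1/(s^2 - 1)]; L{1} = 1/s.

F(s) = 3/(2*(s^2 - 1)) + 1/s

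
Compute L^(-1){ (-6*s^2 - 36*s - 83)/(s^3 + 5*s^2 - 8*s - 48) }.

5*t*exp(-4*t) - 5*exp(3*t) - exp(-4*t)

Factor the denominator: s^3 + 5*s^2 - 8*s - 48 = (s - 3)*(s + 4)^2.
Partial fraction decomposition gives [-1/(s + 4)] + [5/(s + 4)^2] + [-5/(s - 3)].
Invert each term: -1/(s + 4) ↔ -e^(-4t); 5/(s + 4)^2 ↔ 5t·e^(-4t); -5/(s - 3) ↔ -5e^(3t).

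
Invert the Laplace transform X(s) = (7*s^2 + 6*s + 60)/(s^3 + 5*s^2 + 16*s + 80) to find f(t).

f(t) = -sin(4*t) + 2*cos(4*t) + 5*exp(-5*t)

Factor the denominator: s^3 + 5*s^2 + 16*s + 80 = (s + 5)*(s^2 + 16).
Partial fraction decomposition gives [5/(s + 5)] + [2*s/(s^2 + 16)] + [-4/(s^2 + 16)].
Invert each term: 5/(s + 5) ↔ 5e^(-5t); 2·s/(s^2 + 16) ↔ 2cos(4t); -1·4/(s^2 + 16) ↔ -sin(4t).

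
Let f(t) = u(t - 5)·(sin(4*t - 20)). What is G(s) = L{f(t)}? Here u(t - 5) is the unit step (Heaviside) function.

G(s) = 4*exp(-5*s)/(s^2 + 16)

By the second shifting theorem, L{u(t - c)·g(t - c)} = e^(-cs)·H(s) with c = 5 and H(s) = L{g(t)}.
L{sin(4t)} = 4/(s^2 + 16).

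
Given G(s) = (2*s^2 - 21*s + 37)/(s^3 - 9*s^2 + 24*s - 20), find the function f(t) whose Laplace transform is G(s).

Factor the denominator: s^3 - 9*s^2 + 24*s - 20 = (s - 5)*(s - 2)^2.
Partial fraction decomposition gives [4/(s - 2)] + [-1/(s - 2)^2] + [-2/(s - 5)].
Invert each term: 4/(s - 2) ↔ 4e^(2t); -1/(s - 2)^2 ↔ -t·e^(2t); -2/(s - 5) ↔ -2e^(5t).

f(t) = -t*exp(2*t) - 2*exp(5*t) + 4*exp(2*t)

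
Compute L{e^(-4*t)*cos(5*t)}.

(s + 4)/((s + 4)^2 + 25)

L{cos(5t)} = s/(s^2 + 25).
By the first shifting theorem, multiplying by e^(-4t) replaces s with s + 4.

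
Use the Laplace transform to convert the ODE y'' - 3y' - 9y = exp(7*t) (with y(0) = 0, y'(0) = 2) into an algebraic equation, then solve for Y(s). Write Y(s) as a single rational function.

Laplace-transform each side.
With L{y''} = s^2 Y - s·y(0) - y'(0) and L{y'} = sY - y(0), with y(0) = 0, y'(0) = 2: the LHS transforms to (s^2 - 3*s - 9)Y - (2).
The right side is L{exp(7*t)} = 1/(s - 7).
So (s^2 - 3*s - 9)Y = 1/(s - 7) + (2).
Solve for Y(s) and write it as one ratio of polynomials.

Y(s) = (2*s - 13)/(s^3 - 10*s^2 + 12*s + 63)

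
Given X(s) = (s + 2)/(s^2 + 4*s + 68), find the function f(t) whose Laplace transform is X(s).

f(t) = exp(-2*t)*cos(8*t)

Rewrite the denominator: s^2 + 4*s + 68 = (s + 2)^2 + 64.
The form in (s + 2) signals a first-shifting-theorem factor e^(-2t).
Since L{cos(8t)} = s/(s^2 + 64), the inverse is exp(-2*t)*cos(8*t).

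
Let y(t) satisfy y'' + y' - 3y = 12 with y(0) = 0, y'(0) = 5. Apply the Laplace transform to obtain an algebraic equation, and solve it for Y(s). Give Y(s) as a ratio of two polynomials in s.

Y(s) = (5*s + 12)/(s^3 + s^2 - 3*s)

Laplace-transform each side.
With L{y''} = s^2 Y - s·y(0) - y'(0) and L{y'} = sY - y(0), with y(0) = 0, y'(0) = 5: the LHS transforms to (s^2 + s - 3)Y - (5).
The right side is L{12} = 12/s.
So (s^2 + s - 3)Y = 12/s + (5).
Isolate Y and clear denominators.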